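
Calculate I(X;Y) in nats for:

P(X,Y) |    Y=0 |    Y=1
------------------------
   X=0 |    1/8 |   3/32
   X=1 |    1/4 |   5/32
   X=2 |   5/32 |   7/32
0.0164 nats

Mutual information: I(X;Y) = H(X) + H(Y) - H(X,Y)

Marginals:
P(X) = (7/32, 13/32, 3/8), H(X) = 1.0662 nats
P(Y) = (17/32, 15/32), H(Y) = 0.6912 nats

Joint entropy: H(X,Y) = 1.7410 nats

I(X;Y) = 1.0662 + 0.6912 - 1.7410 = 0.0164 nats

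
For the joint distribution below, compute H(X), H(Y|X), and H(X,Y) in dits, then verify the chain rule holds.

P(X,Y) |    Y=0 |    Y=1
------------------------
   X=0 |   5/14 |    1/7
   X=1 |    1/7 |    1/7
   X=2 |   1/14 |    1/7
H(X,Y) = 0.7245, H(X) = 0.4493, H(Y|X) = 0.2752 (all in dits)

Chain rule: H(X,Y) = H(X) + H(Y|X)

Left side — joint entropy directly:
H(X,Y) = -Σ p(x,y) log p(x,y) = 0.7245 dits

Right side — compute H(Y|X) from the conditional distributions:
P(X) = (1/2, 2/7, 3/14), so H(X) = 0.4493 dits
H(Y|X) = Σ_x P(X=x) · H(Y|X=x):
  P(Y|X=0) = (5/7, 2/7), H(Y|X=0) = 0.2598, weight P(X=0) = 1/2
  P(Y|X=1) = (1/2, 1/2), H(Y|X=1) = 0.3010, weight P(X=1) = 2/7
  P(Y|X=2) = (1/3, 2/3), H(Y|X=2) = 0.2764, weight P(X=2) = 3/14
H(Y|X) = 0.2752 dits

H(X) + H(Y|X) = 0.4493 + 0.2752 = 0.7245 dits

Both sides equal 0.7245 dits. ✓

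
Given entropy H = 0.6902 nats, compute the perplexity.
1.9941

Perplexity is e^H (or exp(H) for natural log).

H = 0.6902 nats
Perplexity = e^0.6902 = 1.9941

Interpretation: The model's uncertainty is equivalent to choosing uniformly among 2.0 options.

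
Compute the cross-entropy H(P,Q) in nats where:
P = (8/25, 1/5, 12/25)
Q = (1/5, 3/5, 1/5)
1.3897 nats

Cross-entropy: H(P,Q) = -Σ p(x) log q(x)

Alternatively: H(P,Q) = H(P) + D_KL(P||Q)
H(P) = 1.0388 nats
D_KL(P||Q) = 0.3509 nats

H(P,Q) = 1.0388 + 0.3509 = 1.3897 nats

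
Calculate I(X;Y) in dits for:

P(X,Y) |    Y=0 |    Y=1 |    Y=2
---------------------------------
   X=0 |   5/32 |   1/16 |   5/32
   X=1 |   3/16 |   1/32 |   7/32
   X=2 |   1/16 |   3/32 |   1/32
0.0337 dits

Mutual information: I(X;Y) = H(X) + H(Y) - H(X,Y)

Marginals:
P(X) = (3/8, 7/16, 3/16), H(X) = 0.4531 dits
P(Y) = (13/32, 3/16, 13/32), H(Y) = 0.4542 dits

Joint entropy: H(X,Y) = 0.8736 dits

I(X;Y) = 0.4531 + 0.4542 - 0.8736 = 0.0337 dits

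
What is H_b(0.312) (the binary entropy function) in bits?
0.8955 bits

The binary entropy function is:
H(p) = -p log(p) - (1-p) log(1-p)

H(0.312) = -0.312 × log_2(0.312) - 0.688 × log_2(0.688)
H(0.312) = 0.8955 bits

Note: Binary entropy is maximized at p=0.5 (H=1 bit) and minimized at p=0 or p=1 (H=0).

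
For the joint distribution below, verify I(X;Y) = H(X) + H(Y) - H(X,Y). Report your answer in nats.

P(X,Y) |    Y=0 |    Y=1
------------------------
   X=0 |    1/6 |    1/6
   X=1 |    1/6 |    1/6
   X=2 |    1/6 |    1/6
I(X;Y) = 0.0000 nats

Mutual information has multiple equivalent forms:
- I(X;Y) = H(X) - H(X|Y)
- I(X;Y) = H(Y) - H(Y|X)
- I(X;Y) = H(X) + H(Y) - H(X,Y)

Computing all quantities:
H(X) = 1.0986, H(Y) = 0.6931, H(X,Y) = 1.7918
H(X|Y) = 1.0986, H(Y|X) = 0.6931

Verification:
H(X) - H(X|Y) = 1.0986 - 1.0986 = 0.0000
H(Y) - H(Y|X) = 0.6931 - 0.6931 = 0.0000
H(X) + H(Y) - H(X,Y) = 1.0986 + 0.6931 - 1.7918 = 0.0000

All forms give I(X;Y) = 0.0000 nats. ✓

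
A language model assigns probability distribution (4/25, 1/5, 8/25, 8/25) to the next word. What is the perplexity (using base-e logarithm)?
3.8356

Perplexity is e^H (or exp(H) for natural log).

First, H = -Σ p log p = 1.3443 nats
Perplexity = e^1.3443 = 3.8356

Interpretation: The model's uncertainty is equivalent to choosing uniformly among 3.8 options.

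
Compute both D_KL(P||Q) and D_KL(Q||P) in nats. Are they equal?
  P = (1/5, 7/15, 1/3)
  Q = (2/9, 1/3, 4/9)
D_KL(P||Q) = 0.0401, D_KL(Q||P) = 0.0391

KL divergence is not symmetric: D_KL(P||Q) ≠ D_KL(Q||P) in general.

D_KL(P||Q) = 0.0401 nats
D_KL(Q||P) = 0.0391 nats

No, they are not equal!

This asymmetry is why KL divergence is not a true distance metric.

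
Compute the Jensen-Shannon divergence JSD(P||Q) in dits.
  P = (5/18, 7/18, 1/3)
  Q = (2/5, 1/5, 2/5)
0.0098 dits

Jensen-Shannon divergence is:
JSD(P||Q) = 0.5 × D_KL(P||M) + 0.5 × D_KL(Q||M)
where M = 0.5 × (P + Q) is the mixture distribution.

M = 0.5 × (5/18, 7/18, 1/3) + 0.5 × (2/5, 1/5, 2/5) = (0.338889, 0.294444, 11/30)

D_KL(P||M) = 0.0092 dits
D_KL(Q||M) = 0.0103 dits

JSD(P||Q) = 0.5 × 0.0092 + 0.5 × 0.0103 = 0.0098 dits

Unlike KL divergence, JSD is symmetric and bounded: 0 ≤ JSD ≤ log(2).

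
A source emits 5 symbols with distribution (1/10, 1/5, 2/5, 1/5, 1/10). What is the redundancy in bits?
0.2000 bits

Redundancy measures how far a source is from maximum entropy:
R = H_max - H(X)

Maximum entropy for 5 symbols: H_max = log_2(5) = 2.3219 bits
Actual entropy: H(X) = 2.1219 bits
Redundancy: R = 2.3219 - 2.1219 = 0.2000 bits

This redundancy represents potential for compression: the source could be compressed by 0.2000 bits per symbol.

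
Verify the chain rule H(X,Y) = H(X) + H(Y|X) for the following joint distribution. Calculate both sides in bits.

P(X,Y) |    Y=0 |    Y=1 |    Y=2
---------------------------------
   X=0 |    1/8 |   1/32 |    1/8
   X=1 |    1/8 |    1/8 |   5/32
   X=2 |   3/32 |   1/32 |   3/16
H(X,Y) = 3.0039, H(X) = 1.5671, H(Y|X) = 1.4369 (all in bits)

Chain rule: H(X,Y) = H(X) + H(Y|X)

Left side — joint entropy directly:
H(X,Y) = -Σ p(x,y) log p(x,y) = 3.0039 bits

Right side — compute H(Y|X) from the conditional distributions:
P(X) = (9/32, 13/32, 5/16), so H(X) = 1.5671 bits
H(Y|X) = Σ_x P(X=x) · H(Y|X=x):
  P(Y|X=0) = (4/9, 1/9, 4/9), H(Y|X=0) = 1.3921, weight P(X=0) = 9/32
  P(Y|X=1) = (4/13, 4/13, 5/13), H(Y|X=1) = 1.5766, weight P(X=1) = 13/32
  P(Y|X=2) = (3/10, 1/10, 3/5), H(Y|X=2) = 1.2955, weight P(X=2) = 5/16
H(Y|X) = 1.4369 bits

H(X) + H(Y|X) = 1.5671 + 1.4369 = 3.0039 bits

Both sides equal 3.0039 bits. ✓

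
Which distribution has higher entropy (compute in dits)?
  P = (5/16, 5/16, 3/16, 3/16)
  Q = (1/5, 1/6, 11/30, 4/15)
P

Computing entropies in dits:
H(P) = 0.5883
H(Q) = 0.5823

Distribution P has higher entropy.

Intuition: The distribution closer to uniform (more spread out) has higher entropy.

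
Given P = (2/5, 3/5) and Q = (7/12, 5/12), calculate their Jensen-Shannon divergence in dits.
0.0073 dits

Jensen-Shannon divergence is:
JSD(P||Q) = 0.5 × D_KL(P||M) + 0.5 × D_KL(Q||M)
where M = 0.5 × (P + Q) is the mixture distribution.

M = 0.5 × (2/5, 3/5) + 0.5 × (7/12, 5/12) = (0.491667, 0.508333)

D_KL(P||M) = 0.0074 dits
D_KL(Q||M) = 0.0073 dits

JSD(P||Q) = 0.5 × 0.0074 + 0.5 × 0.0073 = 0.0073 dits

Unlike KL divergence, JSD is symmetric and bounded: 0 ≤ JSD ≤ log(2).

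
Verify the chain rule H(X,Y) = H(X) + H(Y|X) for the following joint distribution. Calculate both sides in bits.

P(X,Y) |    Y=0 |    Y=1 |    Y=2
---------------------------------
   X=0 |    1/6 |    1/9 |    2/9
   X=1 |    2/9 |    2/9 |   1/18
H(X,Y) = 2.4613, H(X) = 1.0000, H(Y|X) = 1.4613 (all in bits)

Chain rule: H(X,Y) = H(X) + H(Y|X)

Left side — joint entropy directly:
H(X,Y) = -Σ p(x,y) log p(x,y) = 2.4613 bits

Right side — compute H(Y|X) from the conditional distributions:
P(X) = (1/2, 1/2), so H(X) = 1.0000 bits
H(Y|X) = Σ_x P(X=x) · H(Y|X=x):
  P(Y|X=0) = (1/3, 2/9, 4/9), H(Y|X=0) = 1.5305, weight P(X=0) = 1/2
  P(Y|X=1) = (4/9, 4/9, 1/9), H(Y|X=1) = 1.3921, weight P(X=1) = 1/2
H(Y|X) = 1.4613 bits

H(X) + H(Y|X) = 1.0000 + 1.4613 = 2.4613 bits

Both sides equal 2.4613 bits. ✓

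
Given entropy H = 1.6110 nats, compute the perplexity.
5.0078

Perplexity is e^H (or exp(H) for natural log).

H = 1.6110 nats
Perplexity = e^1.6110 = 5.0078

Interpretation: The model's uncertainty is equivalent to choosing uniformly among 5.0 options.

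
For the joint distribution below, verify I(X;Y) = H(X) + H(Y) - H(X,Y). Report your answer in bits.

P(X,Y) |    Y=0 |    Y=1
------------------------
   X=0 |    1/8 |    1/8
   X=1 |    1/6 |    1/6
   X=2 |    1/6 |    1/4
I(X;Y) = 0.0071 bits

Mutual information has multiple equivalent forms:
- I(X;Y) = H(X) - H(X|Y)
- I(X;Y) = H(Y) - H(Y|X)
- I(X;Y) = H(X) + H(Y) - H(X,Y)

Computing all quantities:
H(X) = 1.5546, H(Y) = 0.9950, H(X,Y) = 2.5425
H(X|Y) = 1.5475, H(Y|X) = 0.9879

Verification:
H(X) - H(X|Y) = 1.5546 - 1.5475 = 0.0071
H(Y) - H(Y|X) = 0.9950 - 0.9879 = 0.0071
H(X) + H(Y) - H(X,Y) = 1.5546 + 0.9950 - 2.5425 = 0.0071

All forms give I(X;Y) = 0.0071 bits. ✓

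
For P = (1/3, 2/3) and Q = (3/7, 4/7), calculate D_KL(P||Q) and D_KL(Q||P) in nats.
D_KL(P||Q) = 0.0190, D_KL(Q||P) = 0.0196

KL divergence is not symmetric: D_KL(P||Q) ≠ D_KL(Q||P) in general.

D_KL(P||Q) = 0.0190 nats
D_KL(Q||P) = 0.0196 nats

No, they are not equal!

This asymmetry is why KL divergence is not a true distance metric.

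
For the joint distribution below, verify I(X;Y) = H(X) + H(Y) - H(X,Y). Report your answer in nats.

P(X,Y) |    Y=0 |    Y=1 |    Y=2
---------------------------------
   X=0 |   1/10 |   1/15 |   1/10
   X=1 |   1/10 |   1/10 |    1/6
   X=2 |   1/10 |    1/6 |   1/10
I(X;Y) = 0.0242 nats

Mutual information has multiple equivalent forms:
- I(X;Y) = H(X) - H(X|Y)
- I(X;Y) = H(Y) - H(Y|X)
- I(X;Y) = H(X) + H(Y) - H(X,Y)

Computing all quantities:
H(X) = 1.0882, H(Y) = 1.0953, H(X,Y) = 2.1593
H(X|Y) = 1.0641, H(Y|X) = 1.0711

Verification:
H(X) - H(X|Y) = 1.0882 - 1.0641 = 0.0242
H(Y) - H(Y|X) = 1.0953 - 1.0711 = 0.0242
H(X) + H(Y) - H(X,Y) = 1.0882 + 1.0953 - 2.1593 = 0.0242

All forms give I(X;Y) = 0.0242 nats. ✓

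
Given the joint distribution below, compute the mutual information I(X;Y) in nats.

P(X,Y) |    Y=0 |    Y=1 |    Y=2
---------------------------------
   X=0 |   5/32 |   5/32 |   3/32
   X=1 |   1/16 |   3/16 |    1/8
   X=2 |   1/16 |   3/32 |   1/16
0.0238 nats

Mutual information: I(X;Y) = H(X) + H(Y) - H(X,Y)

Marginals:
P(X) = (13/32, 3/8, 7/32), H(X) = 1.0662 nats
P(Y) = (9/32, 7/16, 9/32), H(Y) = 1.0752 nats

Joint entropy: H(X,Y) = 2.1176 nats

I(X;Y) = 1.0662 + 1.0752 - 2.1176 = 0.0238 nats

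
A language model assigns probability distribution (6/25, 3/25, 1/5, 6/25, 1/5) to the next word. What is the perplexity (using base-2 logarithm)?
4.8706

Perplexity is 2^H (or exp(H) for natural log).

First, H = -Σ p log p = 2.2841 bits
Perplexity = 2^2.2841 = 4.8706

Interpretation: The model's uncertainty is equivalent to choosing uniformly among 4.9 options.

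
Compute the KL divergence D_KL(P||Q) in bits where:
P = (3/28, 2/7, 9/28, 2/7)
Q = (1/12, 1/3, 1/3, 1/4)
0.0135 bits

KL divergence: D_KL(P||Q) = Σ p(x) log(p(x)/q(x))

Computing term by term:
  x=0: 3/28 × log_2[(3/28)/(1/12)] = 3/28 × 0.3626 = 0.0388
  x=1: 2/7 × log_2[(2/7)/(1/3)] = 2/7 × -0.2224 = -0.0635
  x=2: 9/28 × log_2[(9/28)/(1/3)] = 9/28 × -0.0525 = -0.0169
  x=3: 2/7 × log_2[(2/7)/(1/4)] = 2/7 × 0.1926 = 0.0550

D_KL(P||Q) = 0.0135 bits

Note: KL divergence is always non-negative and equals 0 iff P = Q.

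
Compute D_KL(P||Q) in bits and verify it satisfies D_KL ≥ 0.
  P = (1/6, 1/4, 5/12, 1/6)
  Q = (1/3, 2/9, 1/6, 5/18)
0.3038 bits

KL divergence satisfies the Gibbs inequality: D_KL(P||Q) ≥ 0 for all distributions P, Q.

D_KL(P||Q) = Σ p(x) log(p(x)/q(x))
Term by term:
  x=0: 1/6 × log_2[(1/6)/(1/3)] = -0.1667
  x=1: 1/4 × log_2[(1/4)/(2/9)] = 0.0425
  x=2: 5/12 × log_2[(5/12)/(1/6)] = 0.5508
  x=3: 1/6 × log_2[(1/6)/(5/18)] = -0.1228
D_KL(P||Q) = 0.3038 bits

D_KL(P||Q) = 0.3038 ≥ 0 ✓

This non-negativity is a fundamental property: relative entropy cannot be negative because it measures how different Q is from P.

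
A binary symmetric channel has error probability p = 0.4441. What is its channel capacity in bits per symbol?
0.0090 bits

For a binary symmetric channel (BSC) with error probability p:
Capacity C = 1 - H(p) bits per symbol

where H(p) = -p log₂(p) - (1-p) log₂(1-p) is the binary entropy function.

H(0.4441) = 0.9910 bits
C = 1 - 0.9910 = 0.0090 bits per symbol

This means we can reliably transmit up to 0.0090 bits of information per channel use.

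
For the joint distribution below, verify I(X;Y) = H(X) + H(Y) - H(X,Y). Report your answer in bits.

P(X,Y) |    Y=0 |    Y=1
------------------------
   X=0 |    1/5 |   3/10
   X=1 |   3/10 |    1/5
I(X;Y) = 0.0290 bits

Mutual information has multiple equivalent forms:
- I(X;Y) = H(X) - H(X|Y)
- I(X;Y) = H(Y) - H(Y|X)
- I(X;Y) = H(X) + H(Y) - H(X,Y)

Computing all quantities:
H(X) = 1.0000, H(Y) = 1.0000, H(X,Y) = 1.9710
H(X|Y) = 0.9710, H(Y|X) = 0.9710

Verification:
H(X) - H(X|Y) = 1.0000 - 0.9710 = 0.0290
H(Y) - H(Y|X) = 1.0000 - 0.9710 = 0.0290
H(X) + H(Y) - H(X,Y) = 1.0000 + 1.0000 - 1.9710 = 0.0290

All forms give I(X;Y) = 0.0290 bits. ✓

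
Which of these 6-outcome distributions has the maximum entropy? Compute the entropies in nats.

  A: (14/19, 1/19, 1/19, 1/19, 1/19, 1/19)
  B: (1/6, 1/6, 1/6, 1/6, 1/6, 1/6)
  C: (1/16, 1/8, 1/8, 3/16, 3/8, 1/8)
B

For a discrete distribution over n outcomes, entropy is maximized by the uniform distribution.

Computing entropies:
H(A) = 0.9999 nats
H(B) = 1.7918 nats
H(C) = 1.6348 nats

The uniform distribution (where all probabilities equal 1/6) achieves the maximum entropy of log_e(6) = 1.7918 nats.

Distribution B has the highest entropy.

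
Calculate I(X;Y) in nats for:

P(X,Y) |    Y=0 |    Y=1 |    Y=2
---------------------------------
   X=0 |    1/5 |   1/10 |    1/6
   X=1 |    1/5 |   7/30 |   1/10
0.0336 nats

Mutual information: I(X;Y) = H(X) + H(Y) - H(X,Y)

Marginals:
P(X) = (7/15, 8/15), H(X) = 0.6909 nats
P(Y) = (2/5, 1/3, 4/15), H(Y) = 1.0852 nats

Joint entropy: H(X,Y) = 1.7425 nats

I(X;Y) = 0.6909 + 1.0852 - 1.7425 = 0.0336 nats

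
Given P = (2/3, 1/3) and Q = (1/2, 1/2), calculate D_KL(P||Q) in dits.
0.0246 dits

KL divergence: D_KL(P||Q) = Σ p(x) log(p(x)/q(x))

Computing term by term:
  x=0: 2/3 × log_10[(2/3)/(1/2)] = 2/3 × 0.1249 = 0.0833
  x=1: 1/3 × log_10[(1/3)/(1/2)] = 1/3 × -0.1761 = -0.0587

D_KL(P||Q) = 0.0246 dits

Note: KL divergence is always non-negative and equals 0 iff P = Q.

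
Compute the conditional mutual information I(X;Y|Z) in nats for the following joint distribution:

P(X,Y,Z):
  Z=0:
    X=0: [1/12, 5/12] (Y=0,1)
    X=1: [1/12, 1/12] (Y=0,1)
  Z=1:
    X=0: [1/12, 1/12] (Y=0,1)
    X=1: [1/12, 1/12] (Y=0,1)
0.0341 nats

Conditional mutual information: I(X;Y|Z) = H(X|Z) + H(Y|Z) - H(X,Y|Z)

H(Z) = 0.6365
H(X,Z) = 1.2425 → H(X|Z) = 0.6059
H(Y,Z) = 1.2425 → H(Y|Z) = 0.6059
H(X,Y,Z) = 1.8143 → H(X,Y|Z) = 1.1778

I(X;Y|Z) = 0.6059 + 0.6059 - 1.1778 = 0.0341 nats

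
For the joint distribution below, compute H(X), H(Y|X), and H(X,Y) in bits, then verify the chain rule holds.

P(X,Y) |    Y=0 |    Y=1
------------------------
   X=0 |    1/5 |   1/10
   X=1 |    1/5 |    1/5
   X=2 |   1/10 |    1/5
H(X,Y) = 2.5219, H(X) = 1.5710, H(Y|X) = 0.9510 (all in bits)

Chain rule: H(X,Y) = H(X) + H(Y|X)

Left side — joint entropy directly:
H(X,Y) = -Σ p(x,y) log p(x,y) = 2.5219 bits

Right side — compute H(Y|X) from the conditional distributions:
P(X) = (3/10, 2/5, 3/10), so H(X) = 1.5710 bits
H(Y|X) = Σ_x P(X=x) · H(Y|X=x):
  P(Y|X=0) = (2/3, 1/3), H(Y|X=0) = 0.9183, weight P(X=0) = 3/10
  P(Y|X=1) = (1/2, 1/2), H(Y|X=1) = 1.0000, weight P(X=1) = 2/5
  P(Y|X=2) = (1/3, 2/3), H(Y|X=2) = 0.9183, weight P(X=2) = 3/10
H(Y|X) = 0.9510 bits

H(X) + H(Y|X) = 1.5710 + 0.9510 = 2.5219 bits

Both sides equal 2.5219 bits. ✓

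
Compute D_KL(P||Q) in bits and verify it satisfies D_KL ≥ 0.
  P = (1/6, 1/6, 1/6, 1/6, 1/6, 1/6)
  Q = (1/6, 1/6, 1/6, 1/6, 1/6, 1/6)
0.0000 bits

KL divergence satisfies the Gibbs inequality: D_KL(P||Q) ≥ 0 for all distributions P, Q.

D_KL(P||Q) = Σ p(x) log(p(x)/q(x))
Term by term:
  x=0: 1/6 × log_2[(1/6)/(1/6)] = 0.0000
  x=1: 1/6 × log_2[(1/6)/(1/6)] = 0.0000
  x=2: 1/6 × log_2[(1/6)/(1/6)] = 0.0000
  x=3: 1/6 × log_2[(1/6)/(1/6)] = 0.0000
  x=4: 1/6 × log_2[(1/6)/(1/6)] = 0.0000
  x=5: 1/6 × log_2[(1/6)/(1/6)] = 0.0000
D_KL(P||Q) = 0.0000 bits

D_KL(P||Q) = 0.0000 ≥ 0 ✓

This non-negativity is a fundamental property: relative entropy cannot be negative because it measures how different Q is from P.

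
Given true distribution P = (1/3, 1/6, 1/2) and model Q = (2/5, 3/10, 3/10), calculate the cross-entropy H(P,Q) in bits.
1.5986 bits

Cross-entropy: H(P,Q) = -Σ p(x) log q(x)

Alternatively: H(P,Q) = H(P) + D_KL(P||Q)
H(P) = 1.4591 bits
D_KL(P||Q) = 0.1395 bits

H(P,Q) = 1.4591 + 0.1395 = 1.5986 bits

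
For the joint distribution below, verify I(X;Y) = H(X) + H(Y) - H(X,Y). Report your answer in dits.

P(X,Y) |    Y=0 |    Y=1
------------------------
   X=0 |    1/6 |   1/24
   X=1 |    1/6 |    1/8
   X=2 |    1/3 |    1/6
I(X;Y) = 0.0064 dits

Mutual information has multiple equivalent forms:
- I(X;Y) = H(X) - H(X|Y)
- I(X;Y) = H(Y) - H(Y|X)
- I(X;Y) = H(X) + H(Y) - H(X,Y)

Computing all quantities:
H(X) = 0.4485, H(Y) = 0.2764, H(X,Y) = 0.7185
H(X|Y) = 0.4421, H(Y|X) = 0.2700

Verification:
H(X) - H(X|Y) = 0.4485 - 0.4421 = 0.0064
H(Y) - H(Y|X) = 0.2764 - 0.2700 = 0.0064
H(X) + H(Y) - H(X,Y) = 0.4485 + 0.2764 - 0.7185 = 0.0064

All forms give I(X;Y) = 0.0064 dits. ✓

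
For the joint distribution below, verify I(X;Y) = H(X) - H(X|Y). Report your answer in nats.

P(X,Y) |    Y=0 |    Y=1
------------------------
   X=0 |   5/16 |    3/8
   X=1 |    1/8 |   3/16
I(X;Y) = 0.0013 nats

Mutual information has multiple equivalent forms:
- I(X;Y) = H(X) - H(X|Y)
- I(X;Y) = H(Y) - H(Y|X)
- I(X;Y) = H(X) + H(Y) - H(X,Y)

Computing all quantities:
H(X) = 0.6211, H(Y) = 0.6853, H(X,Y) = 1.3051
H(X|Y) = 0.6198, H(Y|X) = 0.6840

Verification:
H(X) - H(X|Y) = 0.6211 - 0.6198 = 0.0013
H(Y) - H(Y|X) = 0.6853 - 0.6840 = 0.0013
H(X) + H(Y) - H(X,Y) = 0.6211 + 0.6853 - 1.3051 = 0.0013

All forms give I(X;Y) = 0.0013 nats. ✓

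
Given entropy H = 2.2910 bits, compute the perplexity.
4.8940

Perplexity is 2^H (or exp(H) for natural log).

H = 2.2910 bits
Perplexity = 2^2.2910 = 4.8940

Interpretation: The model's uncertainty is equivalent to choosing uniformly among 4.9 options.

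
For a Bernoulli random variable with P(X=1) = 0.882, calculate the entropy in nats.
0.3629 nats

The binary entropy function is:
H(p) = -p log(p) - (1-p) log(1-p)

H(0.882) = -0.882 × log_e(0.882) - 0.118 × log_e(0.118)
H(0.882) = 0.3629 nats

Note: Binary entropy is maximized at p=0.5 (H=1 bit) and minimized at p=0 or p=1 (H=0).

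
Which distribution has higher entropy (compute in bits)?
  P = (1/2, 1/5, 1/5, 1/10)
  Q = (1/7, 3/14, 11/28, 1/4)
Q

Computing entropies in bits:
H(P) = 1.7610
H(Q) = 1.9068

Distribution Q has higher entropy.

Intuition: The distribution closer to uniform (more spread out) has higher entropy.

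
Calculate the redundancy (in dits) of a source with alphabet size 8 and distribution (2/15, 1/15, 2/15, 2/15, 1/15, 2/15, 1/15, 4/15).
0.0481 dits

Redundancy measures how far a source is from maximum entropy:
R = H_max - H(X)

Maximum entropy for 8 symbols: H_max = log_10(8) = 0.9031 dits
Actual entropy: H(X) = 0.8550 dits
Redundancy: R = 0.9031 - 0.8550 = 0.0481 dits

This redundancy represents potential for compression: the source could be compressed by 0.0481 dits per symbol.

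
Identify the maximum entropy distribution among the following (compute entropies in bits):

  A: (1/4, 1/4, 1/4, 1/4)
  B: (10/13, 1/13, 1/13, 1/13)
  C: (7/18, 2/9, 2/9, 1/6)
A

For a discrete distribution over n outcomes, entropy is maximized by the uniform distribution.

Computing entropies:
H(A) = 2.0000 bits
H(B) = 1.1451 bits
H(C) = 1.9251 bits

The uniform distribution (where all probabilities equal 1/4) achieves the maximum entropy of log_2(4) = 2.0000 bits.

Distribution A has the highest entropy.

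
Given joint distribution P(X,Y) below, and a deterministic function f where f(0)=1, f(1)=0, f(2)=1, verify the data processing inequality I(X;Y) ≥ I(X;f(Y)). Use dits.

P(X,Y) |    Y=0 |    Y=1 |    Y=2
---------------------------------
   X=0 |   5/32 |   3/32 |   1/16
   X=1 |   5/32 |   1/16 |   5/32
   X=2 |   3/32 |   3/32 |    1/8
I(X;Y) = 0.0139, I(X;f(Y)) = 0.0050, inequality holds: 0.0139 ≥ 0.0050

Data Processing Inequality: For any Markov chain X → Y → Z, we have I(X;Y) ≥ I(X;Z).

Here Z = f(Y) is a deterministic function of Y, forming X → Y → Z.

Original I(X;Y) = 0.0139 dits

After applying f:
P(X,Z) where Z=f(Y):
- P(X,Z=0) = P(X,Y=1)
- P(X,Z=1) = P(X,Y=0) + P(X,Y=2)

I(X;Z) = I(X;f(Y)) = 0.0050 dits

Verification: 0.0139 ≥ 0.0050 ✓

Information cannot be created by processing; the function f can only lose information about X.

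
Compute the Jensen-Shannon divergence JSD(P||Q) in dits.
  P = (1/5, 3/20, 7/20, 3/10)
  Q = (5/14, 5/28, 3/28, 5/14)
0.0204 dits

Jensen-Shannon divergence is:
JSD(P||Q) = 0.5 × D_KL(P||M) + 0.5 × D_KL(Q||M)
where M = 0.5 × (P + Q) is the mixture distribution.

M = 0.5 × (1/5, 3/20, 7/20, 3/10) + 0.5 × (5/14, 5/28, 3/28, 5/14) = (0.278571, 0.164286, 8/35, 0.328571)

D_KL(P||M) = 0.0182 dits
D_KL(Q||M) = 0.0227 dits

JSD(P||Q) = 0.5 × 0.0182 + 0.5 × 0.0227 = 0.0204 dits

Unlike KL divergence, JSD is symmetric and bounded: 0 ≤ JSD ≤ log(2).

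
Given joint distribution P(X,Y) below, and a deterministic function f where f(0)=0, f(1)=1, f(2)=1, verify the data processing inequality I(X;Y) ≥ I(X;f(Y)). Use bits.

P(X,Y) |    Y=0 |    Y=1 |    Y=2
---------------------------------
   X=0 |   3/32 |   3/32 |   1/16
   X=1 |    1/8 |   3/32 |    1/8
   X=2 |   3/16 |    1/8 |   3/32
I(X;Y) = 0.0161, I(X;f(Y)) = 0.0063, inequality holds: 0.0161 ≥ 0.0063

Data Processing Inequality: For any Markov chain X → Y → Z, we have I(X;Y) ≥ I(X;Z).

Here Z = f(Y) is a deterministic function of Y, forming X → Y → Z.

Original I(X;Y) = 0.0161 bits

After applying f:
P(X,Z) where Z=f(Y):
- P(X,Z=0) = P(X,Y=0)
- P(X,Z=1) = P(X,Y=1) + P(X,Y=2)

I(X;Z) = I(X;f(Y)) = 0.0063 bits

Verification: 0.0161 ≥ 0.0063 ✓

Information cannot be created by processing; the function f can only lose information about X.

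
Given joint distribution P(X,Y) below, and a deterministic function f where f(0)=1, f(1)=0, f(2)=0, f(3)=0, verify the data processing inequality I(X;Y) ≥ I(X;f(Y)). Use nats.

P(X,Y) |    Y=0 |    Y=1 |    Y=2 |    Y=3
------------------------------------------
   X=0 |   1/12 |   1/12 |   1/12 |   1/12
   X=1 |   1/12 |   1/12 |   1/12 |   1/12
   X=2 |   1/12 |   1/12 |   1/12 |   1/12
I(X;Y) = 0.0000, I(X;f(Y)) = 0.0000, inequality holds: 0.0000 ≥ 0.0000

Data Processing Inequality: For any Markov chain X → Y → Z, we have I(X;Y) ≥ I(X;Z).

Here Z = f(Y) is a deterministic function of Y, forming X → Y → Z.

Original I(X;Y) = 0.0000 nats

After applying f:
P(X,Z) where Z=f(Y):
- P(X,Z=0) = P(X,Y=1) + P(X,Y=2) + P(X,Y=3)
- P(X,Z=1) = P(X,Y=0)

I(X;Z) = I(X;f(Y)) = 0.0000 nats

Verification: 0.0000 ≥ 0.0000 ✓

Information cannot be created by processing; the function f can only lose information about X.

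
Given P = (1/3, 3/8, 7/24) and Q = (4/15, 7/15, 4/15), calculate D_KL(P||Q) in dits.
0.0080 dits

KL divergence: D_KL(P||Q) = Σ p(x) log(p(x)/q(x))

Computing term by term:
  x=0: 1/3 × log_10[(1/3)/(4/15)] = 1/3 × 0.0969 = 0.0323
  x=1: 3/8 × log_10[(3/8)/(7/15)] = 3/8 × -0.0950 = -0.0356
  x=2: 7/24 × log_10[(7/24)/(4/15)] = 7/24 × 0.0389 = 0.0114

D_KL(P||Q) = 0.0080 dits

Note: KL divergence is always non-negative and equals 0 iff P = Q.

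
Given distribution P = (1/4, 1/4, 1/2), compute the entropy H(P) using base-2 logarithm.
1.5000 bits

Shannon entropy is H(X) = -Σ p(x) log p(x).

For P = (1/4, 1/4, 1/2):
H = -1/4 × log_2(1/4) -1/4 × log_2(1/4) -1/2 × log_2(1/2)
H = 1.5000 bits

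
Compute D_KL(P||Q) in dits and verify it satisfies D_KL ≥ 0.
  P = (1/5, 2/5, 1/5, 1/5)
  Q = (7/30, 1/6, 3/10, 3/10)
0.0683 dits

KL divergence satisfies the Gibbs inequality: D_KL(P||Q) ≥ 0 for all distributions P, Q.

D_KL(P||Q) = Σ p(x) log(p(x)/q(x))
Term by term:
  x=0: 1/5 × log_10[(1/5)/(7/30)] = -0.0134
  x=1: 2/5 × log_10[(2/5)/(1/6)] = 0.1521
  x=2: 1/5 × log_10[(1/5)/(3/10)] = -0.0352
  x=3: 1/5 × log_10[(1/5)/(3/10)] = -0.0352
D_KL(P||Q) = 0.0683 dits

D_KL(P||Q) = 0.0683 ≥ 0 ✓

This non-negativity is a fundamental property: relative entropy cannot be negative because it measures how different Q is from P.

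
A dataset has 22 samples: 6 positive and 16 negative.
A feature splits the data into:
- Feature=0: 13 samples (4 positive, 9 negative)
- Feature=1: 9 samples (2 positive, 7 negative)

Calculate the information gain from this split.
0.0065 bits

Information Gain = H(Y) - H(Y|Feature)

Before split:
P(positive) = 6/22 = 0.2727
H(Y) = 0.8454 bits

After split:
Feature=0: H = 0.8905 bits (weight = 13/22)
Feature=1: H = 0.7642 bits (weight = 9/22)
H(Y|Feature) = (13/22)×0.8905 + (9/22)×0.7642 = 0.8388 bits

Information Gain = 0.8454 - 0.8388 = 0.0065 bits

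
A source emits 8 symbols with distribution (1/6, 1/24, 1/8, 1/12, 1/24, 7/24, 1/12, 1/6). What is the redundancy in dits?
0.0799 dits

Redundancy measures how far a source is from maximum entropy:
R = H_max - H(X)

Maximum entropy for 8 symbols: H_max = log_10(8) = 0.9031 dits
Actual entropy: H(X) = 0.8232 dits
Redundancy: R = 0.9031 - 0.8232 = 0.0799 dits

This redundancy represents potential for compression: the source could be compressed by 0.0799 dits per symbol.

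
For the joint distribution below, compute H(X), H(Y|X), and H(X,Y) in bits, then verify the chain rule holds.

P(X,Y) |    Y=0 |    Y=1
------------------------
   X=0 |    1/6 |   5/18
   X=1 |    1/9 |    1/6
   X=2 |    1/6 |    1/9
H(X,Y) = 2.5102, H(X) = 1.5466, H(Y|X) = 0.9636 (all in bits)

Chain rule: H(X,Y) = H(X) + H(Y|X)

Left side — joint entropy directly:
H(X,Y) = -Σ p(x,y) log p(x,y) = 2.5102 bits

Right side — compute H(Y|X) from the conditional distributions:
P(X) = (4/9, 5/18, 5/18), so H(X) = 1.5466 bits
H(Y|X) = Σ_x P(X=x) · H(Y|X=x):
  P(Y|X=0) = (3/8, 5/8), H(Y|X=0) = 0.9544, weight P(X=0) = 4/9
  P(Y|X=1) = (2/5, 3/5), H(Y|X=1) = 0.9710, weight P(X=1) = 5/18
  P(Y|X=2) = (3/5, 2/5), H(Y|X=2) = 0.9710, weight P(X=2) = 5/18
H(Y|X) = 0.9636 bits

H(X) + H(Y|X) = 1.5466 + 0.9636 = 2.5102 bits

Both sides equal 2.5102 bits. ✓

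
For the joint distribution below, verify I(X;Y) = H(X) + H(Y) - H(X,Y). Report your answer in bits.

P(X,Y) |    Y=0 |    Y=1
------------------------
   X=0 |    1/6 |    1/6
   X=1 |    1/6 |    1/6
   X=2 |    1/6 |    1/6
I(X;Y) = 0.0000 bits

Mutual information has multiple equivalent forms:
- I(X;Y) = H(X) - H(X|Y)
- I(X;Y) = H(Y) - H(Y|X)
- I(X;Y) = H(X) + H(Y) - H(X,Y)

Computing all quantities:
H(X) = 1.5850, H(Y) = 1.0000, H(X,Y) = 2.5850
H(X|Y) = 1.5850, H(Y|X) = 1.0000

Verification:
H(X) - H(X|Y) = 1.5850 - 1.5850 = 0.0000
H(Y) - H(Y|X) = 1.0000 - 1.0000 = 0.0000
H(X) + H(Y) - H(X,Y) = 1.5850 + 1.0000 - 2.5850 = 0.0000

All forms give I(X;Y) = 0.0000 bits. ✓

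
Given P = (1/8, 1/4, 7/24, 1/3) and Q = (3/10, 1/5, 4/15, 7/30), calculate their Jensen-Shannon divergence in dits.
0.0107 dits

Jensen-Shannon divergence is:
JSD(P||Q) = 0.5 × D_KL(P||M) + 0.5 × D_KL(Q||M)
where M = 0.5 × (P + Q) is the mixture distribution.

M = 0.5 × (1/8, 1/4, 7/24, 1/3) + 0.5 × (3/10, 1/5, 4/15, 7/30) = (0.2125, 9/40, 0.279167, 0.283333)

D_KL(P||M) = 0.0117 dits
D_KL(Q||M) = 0.0097 dits

JSD(P||Q) = 0.5 × 0.0117 + 0.5 × 0.0097 = 0.0107 dits

Unlike KL divergence, JSD is symmetric and bounded: 0 ≤ JSD ≤ log(2).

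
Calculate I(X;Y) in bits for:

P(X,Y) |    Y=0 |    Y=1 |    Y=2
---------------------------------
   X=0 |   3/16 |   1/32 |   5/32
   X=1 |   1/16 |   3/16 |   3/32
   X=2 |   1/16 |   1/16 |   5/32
0.1730 bits

Mutual information: I(X;Y) = H(X) + H(Y) - H(X,Y)

Marginals:
P(X) = (3/8, 11/32, 9/32), H(X) = 1.5749 bits
P(Y) = (5/16, 9/32, 13/32), H(Y) = 1.5671 bits

Joint entropy: H(X,Y) = 2.9689 bits

I(X;Y) = 1.5749 + 1.5671 - 2.9689 = 0.1730 bits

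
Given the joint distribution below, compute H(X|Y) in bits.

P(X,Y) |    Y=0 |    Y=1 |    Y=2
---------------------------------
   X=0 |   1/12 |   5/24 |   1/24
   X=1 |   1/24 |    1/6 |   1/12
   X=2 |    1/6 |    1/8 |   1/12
1.4965 bits

Using the chain rule: H(X|Y) = H(X,Y) - H(Y)

First, compute H(X,Y) = 2.9864 bits

Marginal P(Y) = (7/24, 1/2, 5/24)
H(Y) = 1.4899 bits

H(X|Y) = H(X,Y) - H(Y) = 2.9864 - 1.4899 = 1.4965 bits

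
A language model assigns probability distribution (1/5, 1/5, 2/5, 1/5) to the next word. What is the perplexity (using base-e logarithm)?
3.7893

Perplexity is e^H (or exp(H) for natural log).

First, H = -Σ p log p = 1.3322 nats
Perplexity = e^1.3322 = 3.7893

Interpretation: The model's uncertainty is equivalent to choosing uniformly among 3.8 options.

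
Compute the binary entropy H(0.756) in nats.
0.5556 nats

The binary entropy function is:
H(p) = -p log(p) - (1-p) log(1-p)

H(0.756) = -0.756 × log_e(0.756) - 0.244 × log_e(0.244)
H(0.756) = 0.5556 nats

Note: Binary entropy is maximized at p=0.5 (H=1 bit) and minimized at p=0 or p=1 (H=0).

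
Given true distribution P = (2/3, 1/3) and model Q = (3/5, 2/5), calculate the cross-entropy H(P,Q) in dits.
0.2805 dits

Cross-entropy: H(P,Q) = -Σ p(x) log q(x)

Alternatively: H(P,Q) = H(P) + D_KL(P||Q)
H(P) = 0.2764 dits
D_KL(P||Q) = 0.0041 dits

H(P,Q) = 0.2764 + 0.0041 = 0.2805 dits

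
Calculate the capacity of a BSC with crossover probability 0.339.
0.0761 bits

For a binary symmetric channel (BSC) with error probability p:
Capacity C = 1 - H(p) bits per symbol

where H(p) = -p log₂(p) - (1-p) log₂(1-p) is the binary entropy function.

H(0.339) = 0.9239 bits
C = 1 - 0.9239 = 0.0761 bits per symbol

This means we can reliably transmit up to 0.0761 bits of information per channel use.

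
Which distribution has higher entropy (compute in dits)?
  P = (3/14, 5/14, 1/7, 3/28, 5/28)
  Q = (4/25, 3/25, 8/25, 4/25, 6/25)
Q

Computing entropies in dits:
H(P) = 0.6613
H(Q) = 0.6723

Distribution Q has higher entropy.

Intuition: The distribution closer to uniform (more spread out) has higher entropy.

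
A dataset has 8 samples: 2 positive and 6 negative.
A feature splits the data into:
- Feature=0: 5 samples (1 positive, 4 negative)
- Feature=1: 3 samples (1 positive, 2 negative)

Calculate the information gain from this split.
0.0157 bits

Information Gain = H(Y) - H(Y|Feature)

Before split:
P(positive) = 2/8 = 0.2500
H(Y) = 0.8113 bits

After split:
Feature=0: H = 0.7219 bits (weight = 5/8)
Feature=1: H = 0.9183 bits (weight = 3/8)
H(Y|Feature) = (5/8)×0.7219 + (3/8)×0.9183 = 0.7956 bits

Information Gain = 0.8113 - 0.7956 = 0.0157 bits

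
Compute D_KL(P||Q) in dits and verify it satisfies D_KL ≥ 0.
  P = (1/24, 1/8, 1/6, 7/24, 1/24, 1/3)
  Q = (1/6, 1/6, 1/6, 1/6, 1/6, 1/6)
0.1054 dits

KL divergence satisfies the Gibbs inequality: D_KL(P||Q) ≥ 0 for all distributions P, Q.

D_KL(P||Q) = Σ p(x) log(p(x)/q(x))
Term by term:
  x=0: 1/24 × log_10[(1/24)/(1/6)] = -0.0251
  x=1: 1/8 × log_10[(1/8)/(1/6)] = -0.0156
  x=2: 1/6 × log_10[(1/6)/(1/6)] = 0.0000
  x=3: 7/24 × log_10[(7/24)/(1/6)] = 0.0709
  x=4: 1/24 × log_10[(1/24)/(1/6)] = -0.0251
  x=5: 1/3 × log_10[(1/3)/(1/6)] = 0.1003
D_KL(P||Q) = 0.1054 dits

D_KL(P||Q) = 0.1054 ≥ 0 ✓

This non-negativity is a fundamental property: relative entropy cannot be negative because it measures how different Q is from P.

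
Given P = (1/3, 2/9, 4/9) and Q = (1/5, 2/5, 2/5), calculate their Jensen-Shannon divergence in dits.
0.0095 dits

Jensen-Shannon divergence is:
JSD(P||Q) = 0.5 × D_KL(P||M) + 0.5 × D_KL(Q||M)
where M = 0.5 × (P + Q) is the mixture distribution.

M = 0.5 × (1/3, 2/9, 4/9) + 0.5 × (1/5, 2/5, 2/5) = (4/15, 0.311111, 0.422222)

D_KL(P||M) = 0.0097 dits
D_KL(Q||M) = 0.0093 dits

JSD(P||Q) = 0.5 × 0.0097 + 0.5 × 0.0093 = 0.0095 dits

Unlike KL divergence, JSD is symmetric and bounded: 0 ≤ JSD ≤ log(2).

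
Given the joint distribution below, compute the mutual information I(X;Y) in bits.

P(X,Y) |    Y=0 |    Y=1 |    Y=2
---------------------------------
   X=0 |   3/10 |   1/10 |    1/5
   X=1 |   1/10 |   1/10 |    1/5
0.0464 bits

Mutual information: I(X;Y) = H(X) + H(Y) - H(X,Y)

Marginals:
P(X) = (3/5, 2/5), H(X) = 0.9710 bits
P(Y) = (2/5, 1/5, 2/5), H(Y) = 1.5219 bits

Joint entropy: H(X,Y) = 2.4464 bits

I(X;Y) = 0.9710 + 1.5219 - 2.4464 = 0.0464 bits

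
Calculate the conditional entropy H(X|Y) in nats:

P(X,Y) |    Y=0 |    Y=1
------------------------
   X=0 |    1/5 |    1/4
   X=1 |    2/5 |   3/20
0.6465 nats

Using the chain rule: H(X|Y) = H(X,Y) - H(Y)

First, compute H(X,Y) = 1.3195 nats

Marginal P(Y) = (3/5, 2/5)
H(Y) = 0.6730 nats

H(X|Y) = H(X,Y) - H(Y) = 1.3195 - 0.6730 = 0.6465 nats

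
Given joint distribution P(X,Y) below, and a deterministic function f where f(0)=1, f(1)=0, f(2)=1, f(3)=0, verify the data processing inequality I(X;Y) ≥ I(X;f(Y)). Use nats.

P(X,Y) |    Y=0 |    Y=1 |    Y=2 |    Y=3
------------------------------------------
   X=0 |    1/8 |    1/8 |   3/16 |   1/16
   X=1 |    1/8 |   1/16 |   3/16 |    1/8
I(X;Y) = 0.0212, I(X;f(Y)) = 0.0000, inequality holds: 0.0212 ≥ 0.0000

Data Processing Inequality: For any Markov chain X → Y → Z, we have I(X;Y) ≥ I(X;Z).

Here Z = f(Y) is a deterministic function of Y, forming X → Y → Z.

Original I(X;Y) = 0.0212 nats

After applying f:
P(X,Z) where Z=f(Y):
- P(X,Z=0) = P(X,Y=1) + P(X,Y=3)
- P(X,Z=1) = P(X,Y=0) + P(X,Y=2)

I(X;Z) = I(X;f(Y)) = 0.0000 nats

Verification: 0.0212 ≥ 0.0000 ✓

Information cannot be created by processing; the function f can only lose information about X.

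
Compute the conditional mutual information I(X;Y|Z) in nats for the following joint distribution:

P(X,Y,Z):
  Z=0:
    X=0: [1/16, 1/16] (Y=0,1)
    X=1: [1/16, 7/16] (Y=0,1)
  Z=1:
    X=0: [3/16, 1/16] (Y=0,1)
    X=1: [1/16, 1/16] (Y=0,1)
0.0492 nats

Conditional mutual information: I(X;Y|Z) = H(X|Z) + H(Y|Z) - H(X,Y|Z)

H(Z) = 0.6616
H(X,Z) = 1.2130 → H(X|Z) = 0.5514
H(Y,Z) = 1.2130 → H(Y|Z) = 0.5514
H(X,Y,Z) = 1.7153 → H(X,Y|Z) = 1.0537

I(X;Y|Z) = 0.5514 + 0.5514 - 1.0537 = 0.0492 nats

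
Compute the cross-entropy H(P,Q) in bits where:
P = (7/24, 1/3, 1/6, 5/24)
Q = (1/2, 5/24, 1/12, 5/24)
2.1150 bits

Cross-entropy: H(P,Q) = -Σ p(x) log q(x)

Alternatively: H(P,Q) = H(P) + D_KL(P||Q)
H(P) = 1.9491 bits
D_KL(P||Q) = 0.1659 bits

H(P,Q) = 1.9491 + 0.1659 = 2.1150 bits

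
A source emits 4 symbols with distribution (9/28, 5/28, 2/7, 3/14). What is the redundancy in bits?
0.0372 bits

Redundancy measures how far a source is from maximum entropy:
R = H_max - H(X)

Maximum entropy for 4 symbols: H_max = log_2(4) = 2.0000 bits
Actual entropy: H(X) = 1.9628 bits
Redundancy: R = 2.0000 - 1.9628 = 0.0372 bits

This redundancy represents potential for compression: the source could be compressed by 0.0372 bits per symbol.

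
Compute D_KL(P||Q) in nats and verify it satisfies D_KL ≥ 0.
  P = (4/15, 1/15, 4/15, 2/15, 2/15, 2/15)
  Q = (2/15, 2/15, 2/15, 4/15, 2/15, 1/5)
0.1770 nats

KL divergence satisfies the Gibbs inequality: D_KL(P||Q) ≥ 0 for all distributions P, Q.

D_KL(P||Q) = Σ p(x) log(p(x)/q(x))
Term by term:
  x=0: 4/15 × log_e[(4/15)/(2/15)] = 0.1848
  x=1: 1/15 × log_e[(1/15)/(2/15)] = -0.0462
  x=2: 4/15 × log_e[(4/15)/(2/15)] = 0.1848
  x=3: 2/15 × log_e[(2/15)/(4/15)] = -0.0924
  x=4: 2/15 × log_e[(2/15)/(2/15)] = 0.0000
  x=5: 2/15 × log_e[(2/15)/(1/5)] = -0.0541
D_KL(P||Q) = 0.1770 nats

D_KL(P||Q) = 0.1770 ≥ 0 ✓

This non-negativity is a fundamental property: relative entropy cannot be negative because it measures how different Q is from P.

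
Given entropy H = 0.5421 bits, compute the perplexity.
1.4561

Perplexity is 2^H (or exp(H) for natural log).

H = 0.5421 bits
Perplexity = 2^0.5421 = 1.4561

Interpretation: The model's uncertainty is equivalent to choosing uniformly among 1.5 options.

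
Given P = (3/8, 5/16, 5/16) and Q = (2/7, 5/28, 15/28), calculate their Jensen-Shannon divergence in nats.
0.0271 nats

Jensen-Shannon divergence is:
JSD(P||Q) = 0.5 × D_KL(P||M) + 0.5 × D_KL(Q||M)
where M = 0.5 × (P + Q) is the mixture distribution.

M = 0.5 × (3/8, 5/16, 5/16) + 0.5 × (2/7, 5/28, 15/28) = (0.330357, 0.245536, 0.424107)

D_KL(P||M) = 0.0275 nats
D_KL(Q||M) = 0.0268 nats

JSD(P||Q) = 0.5 × 0.0275 + 0.5 × 0.0268 = 0.0271 nats

Unlike KL divergence, JSD is symmetric and bounded: 0 ≤ JSD ≤ log(2).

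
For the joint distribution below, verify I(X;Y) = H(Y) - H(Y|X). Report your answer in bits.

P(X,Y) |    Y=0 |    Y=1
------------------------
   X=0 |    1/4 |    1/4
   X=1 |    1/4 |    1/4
I(X;Y) = 0.0000 bits

Mutual information has multiple equivalent forms:
- I(X;Y) = H(X) - H(X|Y)
- I(X;Y) = H(Y) - H(Y|X)
- I(X;Y) = H(X) + H(Y) - H(X,Y)

Computing all quantities:
H(X) = 1.0000, H(Y) = 1.0000, H(X,Y) = 2.0000
H(X|Y) = 1.0000, H(Y|X) = 1.0000

Verification:
H(X) - H(X|Y) = 1.0000 - 1.0000 = 0.0000
H(Y) - H(Y|X) = 1.0000 - 1.0000 = 0.0000
H(X) + H(Y) - H(X,Y) = 1.0000 + 1.0000 - 2.0000 = 0.0000

All forms give I(X;Y) = 0.0000 bits. ✓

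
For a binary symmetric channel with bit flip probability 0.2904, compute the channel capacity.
0.1308 bits

For a binary symmetric channel (BSC) with error probability p:
Capacity C = 1 - H(p) bits per symbol

where H(p) = -p log₂(p) - (1-p) log₂(1-p) is the binary entropy function.

H(0.2904) = 0.8692 bits
C = 1 - 0.8692 = 0.1308 bits per symbol

This means we can reliably transmit up to 0.1308 bits of information per channel use.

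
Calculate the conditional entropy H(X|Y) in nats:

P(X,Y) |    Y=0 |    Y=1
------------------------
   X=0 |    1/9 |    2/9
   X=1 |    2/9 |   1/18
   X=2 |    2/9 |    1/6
1.0191 nats

Using the chain rule: H(X|Y) = H(X,Y) - H(Y)

First, compute H(X,Y) = 1.7061 nats

Marginal P(Y) = (5/9, 4/9)
H(Y) = 0.6870 nats

H(X|Y) = H(X,Y) - H(Y) = 1.7061 - 0.6870 = 1.0191 nats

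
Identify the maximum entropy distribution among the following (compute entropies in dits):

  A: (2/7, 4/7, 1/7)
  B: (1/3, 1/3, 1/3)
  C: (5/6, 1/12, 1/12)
B

For a discrete distribution over n outcomes, entropy is maximized by the uniform distribution.

Computing entropies:
H(A) = 0.4151 dits
H(B) = 0.4771 dits
H(C) = 0.2458 dits

The uniform distribution (where all probabilities equal 1/3) achieves the maximum entropy of log_10(3) = 0.4771 dits.

Distribution B has the highest entropy.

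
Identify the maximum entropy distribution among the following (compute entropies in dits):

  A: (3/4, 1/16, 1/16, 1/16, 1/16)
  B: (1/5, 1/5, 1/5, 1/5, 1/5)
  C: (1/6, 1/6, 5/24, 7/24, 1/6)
B

For a discrete distribution over n outcomes, entropy is maximized by the uniform distribution.

Computing entropies:
H(A) = 0.3947 dits
H(B) = 0.6990 dits
H(C) = 0.6871 dits

The uniform distribution (where all probabilities equal 1/5) achieves the maximum entropy of log_10(5) = 0.6990 dits.

Distribution B has the highest entropy.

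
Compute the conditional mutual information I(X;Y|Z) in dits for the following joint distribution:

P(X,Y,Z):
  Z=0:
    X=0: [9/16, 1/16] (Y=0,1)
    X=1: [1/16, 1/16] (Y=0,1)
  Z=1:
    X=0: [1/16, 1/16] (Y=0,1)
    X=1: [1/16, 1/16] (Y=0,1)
0.0209 dits

Conditional mutual information: I(X;Y|Z) = H(X|Z) + H(Y|Z) - H(X,Y|Z)

H(Z) = 0.2442
H(X,Z) = 0.4662 → H(X|Z) = 0.2220
H(Y,Z) = 0.4662 → H(Y|Z) = 0.2220
H(X,Y,Z) = 0.6674 → H(X,Y|Z) = 0.4231

I(X;Y|Z) = 0.2220 + 0.2220 - 0.4231 = 0.0209 dits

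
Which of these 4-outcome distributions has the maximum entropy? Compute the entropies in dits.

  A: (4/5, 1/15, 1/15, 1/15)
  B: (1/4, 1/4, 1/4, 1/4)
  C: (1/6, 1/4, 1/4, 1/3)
B

For a discrete distribution over n outcomes, entropy is maximized by the uniform distribution.

Computing entropies:
H(A) = 0.3127 dits
H(B) = 0.6021 dits
H(C) = 0.5898 dits

The uniform distribution (where all probabilities equal 1/4) achieves the maximum entropy of log_10(4) = 0.6021 dits.

Distribution B has the highest entropy.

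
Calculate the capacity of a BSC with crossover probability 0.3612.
0.0563 bits

For a binary symmetric channel (BSC) with error probability p:
Capacity C = 1 - H(p) bits per symbol

where H(p) = -p log₂(p) - (1-p) log₂(1-p) is the binary entropy function.

H(0.3612) = 0.9437 bits
C = 1 - 0.9437 = 0.0563 bits per symbol

This means we can reliably transmit up to 0.0563 bits of information per channel use.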